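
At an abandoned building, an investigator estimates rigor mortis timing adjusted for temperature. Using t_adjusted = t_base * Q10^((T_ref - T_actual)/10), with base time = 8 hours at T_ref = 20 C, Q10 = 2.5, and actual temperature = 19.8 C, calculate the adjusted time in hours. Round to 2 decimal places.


Rigor mortis time adjustment:
Exponent = (T_ref - T_actual) / 10 = (20 - 19.8) / 10 = 0.02
Q10 factor = 2.5^0.02 = 1.01849
t_adjusted = 8 * 1.01849 = 8.15 hours

8.15


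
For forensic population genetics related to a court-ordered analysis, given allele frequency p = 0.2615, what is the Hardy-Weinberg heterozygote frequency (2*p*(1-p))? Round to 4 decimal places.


Hardy-Weinberg heterozygote frequency:
q = 1 - p = 1 - 0.2615 = 0.7385
2pq = 2 * 0.2615 * 0.7385 = 0.3862

0.3862


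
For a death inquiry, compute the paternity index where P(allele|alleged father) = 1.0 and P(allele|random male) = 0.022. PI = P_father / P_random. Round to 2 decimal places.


Paternity Index calculation:
PI = P(allele|father) / P(allele|random)
PI = 1.0 / 0.022
PI = 45.45

45.45


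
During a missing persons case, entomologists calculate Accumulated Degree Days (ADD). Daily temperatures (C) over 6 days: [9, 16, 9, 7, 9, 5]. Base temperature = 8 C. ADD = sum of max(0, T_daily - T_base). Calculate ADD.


Computing ADD day by day:
Day 1: max(0, 9 - 8) = 1
Day 2: max(0, 16 - 8) = 8
Day 3: max(0, 9 - 8) = 1
Day 4: max(0, 7 - 8) = 0
Day 5: max(0, 9 - 8) = 1
Day 6: max(0, 5 - 8) = 0
Total ADD = 11

11


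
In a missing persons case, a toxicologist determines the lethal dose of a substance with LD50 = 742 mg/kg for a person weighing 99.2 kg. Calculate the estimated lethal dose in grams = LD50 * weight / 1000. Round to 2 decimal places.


Lethal dose calculation:
Lethal dose = LD50 * body_weight / 1000
= 742 * 99.2 / 1000
= 73606.4 / 1000
= 73.61 g

73.61


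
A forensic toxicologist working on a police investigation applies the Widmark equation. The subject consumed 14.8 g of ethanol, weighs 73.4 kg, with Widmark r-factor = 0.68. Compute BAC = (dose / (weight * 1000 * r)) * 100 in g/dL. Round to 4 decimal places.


Applying the Widmark formula:
BAC = (dose_g / (body_wt * 1000 * r)) * 100
Denominator = 73.4 * 1000 * 0.68 = 49912
BAC = (14.8 / 49912) * 100
BAC = 0.0297 g/dL

0.0297


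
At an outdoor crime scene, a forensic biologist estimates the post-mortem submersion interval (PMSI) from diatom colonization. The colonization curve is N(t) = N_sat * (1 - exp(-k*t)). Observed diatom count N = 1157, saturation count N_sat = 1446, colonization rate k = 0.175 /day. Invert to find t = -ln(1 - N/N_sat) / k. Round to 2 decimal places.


PMSI from diatom colonization curve:
N / N_sat = 1157 / 1446 = 0.800138
1 - N/N_sat = 0.199862
ln(1 - N/N_sat) = -1.610128
t = -ln(1 - N/N_sat) / k = -(-1.610128) / 0.175 = 9.20 days

9.20


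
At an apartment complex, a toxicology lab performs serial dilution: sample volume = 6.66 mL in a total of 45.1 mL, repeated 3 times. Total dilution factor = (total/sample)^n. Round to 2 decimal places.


Dilution factor calculation:
Single dilution = V_total / V_sample = 45.1 / 6.66 ≈ 6.771772
Number of dilutions = 3
Total DF = (45.1 / 6.66)^3 (full precision, rounded at the end) = 310.53

310.53


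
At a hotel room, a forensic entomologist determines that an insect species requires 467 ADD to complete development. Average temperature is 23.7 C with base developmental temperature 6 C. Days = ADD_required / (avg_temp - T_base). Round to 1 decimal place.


Insect development time:
Effective temperature = avg_temp - T_base = 23.7 - 6 = 17.7 C
Days = ADD / effective_temp = 467 / 17.7 = 26.4 days

26.4


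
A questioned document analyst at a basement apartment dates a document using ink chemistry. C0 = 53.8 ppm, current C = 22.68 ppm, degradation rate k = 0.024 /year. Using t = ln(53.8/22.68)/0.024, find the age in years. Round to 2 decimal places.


Document age estimation:
C0/C = 53.8 / 22.68 = 2.372134
ln(C0/C) = 0.86379
t = 0.86379 / 0.024 = 35.99 years

35.99


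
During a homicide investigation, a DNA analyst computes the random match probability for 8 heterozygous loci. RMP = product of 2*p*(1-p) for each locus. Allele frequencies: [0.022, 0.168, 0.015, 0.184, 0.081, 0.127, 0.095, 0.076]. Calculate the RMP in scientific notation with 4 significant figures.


Computing RMP for 8 loci:
Locus 1: 2 * 0.022 * 0.978 = 0.043032
Locus 2: 2 * 0.168 * 0.832 = 0.279552
Locus 3: 2 * 0.015 * 0.985 = 0.02955
Locus 4: 2 * 0.184 * 0.816 = 0.300288
Locus 5: 2 * 0.081 * 0.919 = 0.148878
Locus 6: 2 * 0.127 * 0.873 = 0.221742
Locus 7: 2 * 0.095 * 0.905 = 0.17195
Locus 8: 2 * 0.076 * 0.924 = 0.140448
RMP = 8.510e-08

8.510e-08


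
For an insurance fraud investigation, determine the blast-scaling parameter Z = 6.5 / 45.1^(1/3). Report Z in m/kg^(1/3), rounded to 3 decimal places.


Scaled distance calculation:
W^(1/3) = 45.1^(1/3) = 3.559526
Z = R / W^(1/3) = 6.5 / 3.559526
Z = 1.826 m/kg^(1/3)

1.826


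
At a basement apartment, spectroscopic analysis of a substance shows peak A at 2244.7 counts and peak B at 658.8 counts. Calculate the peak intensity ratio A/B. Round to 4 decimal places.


Spectral peak ratio:
Peak A = 2244.7 counts
Peak B = 658.8 counts
Ratio = 2244.7 / 658.8 = 3.4073

3.4073


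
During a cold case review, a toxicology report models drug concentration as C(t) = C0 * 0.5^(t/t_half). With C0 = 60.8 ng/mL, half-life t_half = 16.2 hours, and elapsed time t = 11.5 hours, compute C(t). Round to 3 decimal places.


Drug concentration decay:
Number of half-lives = t / t_half = 11.5 / 16.2 = 0.709877
Decay factor = 0.5^0.709877 = 0.61137226
C(t) = 60.8 * 0.61137226 = 37.171 ng/mL

37.171


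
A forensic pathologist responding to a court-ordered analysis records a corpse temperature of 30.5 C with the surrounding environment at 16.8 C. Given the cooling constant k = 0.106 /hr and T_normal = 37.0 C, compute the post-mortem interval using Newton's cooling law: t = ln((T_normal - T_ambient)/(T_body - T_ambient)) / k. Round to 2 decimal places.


Using Newton's law of cooling:
t = ln((T_normal - T_ambient) / (T_body - T_ambient)) / k
T_normal - T_ambient = 20.2
T_body - T_ambient = 13.7
Ratio = 1.474453
ln(ratio) = 0.388287
t = 0.388287 / 0.106 = 3.66 hours

3.66


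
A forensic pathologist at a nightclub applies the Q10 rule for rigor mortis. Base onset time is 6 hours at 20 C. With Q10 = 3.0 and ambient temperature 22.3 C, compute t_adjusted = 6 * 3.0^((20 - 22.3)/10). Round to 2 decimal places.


Rigor mortis time adjustment:
Exponent = (T_ref - T_actual) / 10 = (20 - 22.3) / 10 = -0.23
Q10 factor = 3.0^-0.23 = 0.77672
t_adjusted = 6 * 0.77672 = 4.66 hours

4.66


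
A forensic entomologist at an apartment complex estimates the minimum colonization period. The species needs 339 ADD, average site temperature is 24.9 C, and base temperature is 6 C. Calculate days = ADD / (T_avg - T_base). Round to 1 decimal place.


Insect development time:
Effective temperature = avg_temp - T_base = 24.9 - 6 = 18.9 C
Days = ADD / effective_temp = 339 / 18.9 = 17.9 days

17.9


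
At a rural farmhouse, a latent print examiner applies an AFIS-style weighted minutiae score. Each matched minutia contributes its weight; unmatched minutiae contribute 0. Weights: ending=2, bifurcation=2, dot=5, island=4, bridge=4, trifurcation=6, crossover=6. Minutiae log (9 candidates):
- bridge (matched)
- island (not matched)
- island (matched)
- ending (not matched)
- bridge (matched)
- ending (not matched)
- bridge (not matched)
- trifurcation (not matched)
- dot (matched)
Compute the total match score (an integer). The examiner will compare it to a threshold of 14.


Weighted minutiae match score:
  bridge: matched, +4 (running total 4)
  island: not matched, +0
  island: matched, +4 (running total 8)
  ending: not matched, +0
  bridge: matched, +4 (running total 12)
  ending: not matched, +0
  bridge: not matched, +0
  trifurcation: not matched, +0
  dot: matched, +5 (running total 17)
Total score = 17
Threshold = 14; verdict = identification

17


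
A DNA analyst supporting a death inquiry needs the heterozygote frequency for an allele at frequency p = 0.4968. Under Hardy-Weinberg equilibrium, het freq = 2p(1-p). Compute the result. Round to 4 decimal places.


Hardy-Weinberg heterozygote frequency:
q = 1 - p = 1 - 0.4968 = 0.5032
2pq = 2 * 0.4968 * 0.5032 = 0.5000

0.5000


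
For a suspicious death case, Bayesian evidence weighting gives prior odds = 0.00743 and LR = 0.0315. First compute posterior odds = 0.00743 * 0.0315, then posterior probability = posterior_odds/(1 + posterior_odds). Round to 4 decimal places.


Bayesian evidence evaluation:
Posterior odds = prior_odds * LR = 0.00743 * 0.0315 = 0.000234045
Posterior probability = posterior_odds / (1 + posterior_odds)
= 0.000234045 / (1 + 0.000234045)
= 0.000234045 / 1.000234045
= 0.0002

0.0002


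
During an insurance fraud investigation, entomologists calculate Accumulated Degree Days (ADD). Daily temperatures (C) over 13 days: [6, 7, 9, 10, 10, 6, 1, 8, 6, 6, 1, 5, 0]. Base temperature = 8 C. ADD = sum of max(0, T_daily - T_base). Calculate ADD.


Computing ADD day by day:
Day 1: max(0, 6 - 8) = 0
Day 2: max(0, 7 - 8) = 0
Day 3: max(0, 9 - 8) = 1
Day 4: max(0, 10 - 8) = 2
Day 5: max(0, 10 - 8) = 2
Day 6: max(0, 6 - 8) = 0
Day 7: max(0, 1 - 8) = 0
Day 8: max(0, 8 - 8) = 0
Day 9: max(0, 6 - 8) = 0
Day 10: max(0, 6 - 8) = 0
Day 11: max(0, 1 - 8) = 0
Day 12: max(0, 5 - 8) = 0
Day 13: max(0, 0 - 8) = 0
Total ADD = 5

5


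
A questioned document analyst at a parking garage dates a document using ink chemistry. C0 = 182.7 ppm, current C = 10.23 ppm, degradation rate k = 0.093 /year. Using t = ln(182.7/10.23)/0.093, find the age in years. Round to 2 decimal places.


Document age estimation:
C0/C = 182.7 / 10.23 = 17.859238
ln(C0/C) = 2.882521
t = 2.882521 / 0.093 = 30.99 years

30.99


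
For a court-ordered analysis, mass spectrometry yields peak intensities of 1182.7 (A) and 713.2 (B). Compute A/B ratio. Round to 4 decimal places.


Spectral peak ratio:
Peak A = 1182.7 counts
Peak B = 713.2 counts
Ratio = 1182.7 / 713.2 = 1.6583

1.6583


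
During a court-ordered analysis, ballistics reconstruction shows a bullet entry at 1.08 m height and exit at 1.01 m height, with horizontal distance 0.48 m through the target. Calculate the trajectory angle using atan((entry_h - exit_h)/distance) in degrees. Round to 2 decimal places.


Bullet trajectory angle:
Height difference = 1.08 - 1.01 = 0.07 m
angle = atan(0.07 / 0.48)
angle = atan(0.145833)
angle = 8.30 degrees

8.30


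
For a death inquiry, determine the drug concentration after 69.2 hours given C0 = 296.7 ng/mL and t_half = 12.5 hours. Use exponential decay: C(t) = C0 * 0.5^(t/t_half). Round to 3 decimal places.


Drug concentration decay:
Number of half-lives = t / t_half = 69.2 / 12.5 = 5.536
Decay factor = 0.5^5.536 = 0.02155251
C(t) = 296.7 * 0.02155251 = 6.395 ng/mL

6.395


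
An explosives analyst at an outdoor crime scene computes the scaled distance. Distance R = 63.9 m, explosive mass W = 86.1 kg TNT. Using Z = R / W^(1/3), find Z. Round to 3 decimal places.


Scaled distance calculation:
W^(1/3) = 86.1^(1/3) = 4.415715
Z = R / W^(1/3) = 63.9 / 4.415715
Z = 14.471 m/kg^(1/3)

14.471


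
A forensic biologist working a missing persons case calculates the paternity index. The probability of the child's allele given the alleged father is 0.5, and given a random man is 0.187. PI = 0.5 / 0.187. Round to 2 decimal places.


Paternity Index calculation:
PI = P(allele|father) / P(allele|random)
PI = 0.5 / 0.187
PI = 2.67

2.67


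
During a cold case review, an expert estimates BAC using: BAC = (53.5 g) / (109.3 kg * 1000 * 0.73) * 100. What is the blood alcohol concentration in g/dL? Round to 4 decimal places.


Applying the Widmark formula:
BAC = (dose_g / (body_wt * 1000 * r)) * 100
Denominator = 109.3 * 1000 * 0.73 = 79789
BAC = (53.5 / 79789) * 100
BAC = 0.0671 g/dL

0.0671


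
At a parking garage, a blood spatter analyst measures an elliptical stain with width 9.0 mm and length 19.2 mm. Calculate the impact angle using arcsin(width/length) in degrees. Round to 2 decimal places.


Blood spatter impact angle calculation:
width / length = 9.0 / 19.2 = 0.46875
angle = arcsin(0.46875)
angle = 27.95 degrees

27.95


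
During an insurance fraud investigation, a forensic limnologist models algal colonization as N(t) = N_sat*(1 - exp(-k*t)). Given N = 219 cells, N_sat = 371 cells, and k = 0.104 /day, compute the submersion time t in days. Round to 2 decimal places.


PMSI from diatom colonization curve:
N / N_sat = 219 / 371 = 0.590296
1 - N/N_sat = 0.409704
ln(1 - N/N_sat) = -0.89232
t = -ln(1 - N/N_sat) / k = -(-0.89232) / 0.104 = 8.58 days

8.58


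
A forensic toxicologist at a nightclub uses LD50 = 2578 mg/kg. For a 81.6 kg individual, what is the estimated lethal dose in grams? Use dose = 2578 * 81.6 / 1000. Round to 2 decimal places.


Lethal dose calculation:
Lethal dose = LD50 * body_weight / 1000
= 2578 * 81.6 / 1000
= 210364.8 / 1000
= 210.36 g

210.36


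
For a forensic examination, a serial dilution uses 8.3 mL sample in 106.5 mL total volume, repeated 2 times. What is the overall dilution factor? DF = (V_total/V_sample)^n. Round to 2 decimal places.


Dilution factor calculation:
Single dilution = V_total / V_sample = 106.5 / 8.3 ≈ 12.831325
Number of dilutions = 2
Total DF = (106.5 / 8.3)^2 (full precision, rounded at the end) = 164.64

164.64


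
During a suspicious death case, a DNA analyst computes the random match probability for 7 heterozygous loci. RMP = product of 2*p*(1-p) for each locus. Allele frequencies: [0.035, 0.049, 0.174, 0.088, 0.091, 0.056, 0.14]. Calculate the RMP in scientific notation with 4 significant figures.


Computing RMP for 7 loci:
Locus 1: 2 * 0.035 * 0.965 = 0.06755
Locus 2: 2 * 0.049 * 0.951 = 0.093198
Locus 3: 2 * 0.174 * 0.826 = 0.287448
Locus 4: 2 * 0.088 * 0.912 = 0.160512
Locus 5: 2 * 0.091 * 0.909 = 0.165438
Locus 6: 2 * 0.056 * 0.944 = 0.105728
Locus 7: 2 * 0.14 * 0.86 = 0.2408
RMP = 1.223e-06

1.223e-06


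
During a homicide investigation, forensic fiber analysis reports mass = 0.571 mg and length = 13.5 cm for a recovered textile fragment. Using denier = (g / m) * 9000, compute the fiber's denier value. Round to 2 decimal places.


Denier calculation:
Mass in grams = 0.571 mg / 1000 = 0.000571 g
Length in meters = 13.5 cm / 100 = 0.135 m
Linear density = mass / length = 0.000571 / 0.135 = 0.00422963 g/m
Denier = (g/m) * 9000 = 0.00422963 * 9000 = 38.07

38.07


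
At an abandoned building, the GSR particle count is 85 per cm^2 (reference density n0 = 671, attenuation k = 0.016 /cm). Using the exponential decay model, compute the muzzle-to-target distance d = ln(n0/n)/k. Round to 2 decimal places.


GSR distance calculation:
n0/n = 671 / 85 = 7.894118
ln(n0/n) = 2.066118
d = 2.066118 / 0.016 = 129.13 cm

129.13


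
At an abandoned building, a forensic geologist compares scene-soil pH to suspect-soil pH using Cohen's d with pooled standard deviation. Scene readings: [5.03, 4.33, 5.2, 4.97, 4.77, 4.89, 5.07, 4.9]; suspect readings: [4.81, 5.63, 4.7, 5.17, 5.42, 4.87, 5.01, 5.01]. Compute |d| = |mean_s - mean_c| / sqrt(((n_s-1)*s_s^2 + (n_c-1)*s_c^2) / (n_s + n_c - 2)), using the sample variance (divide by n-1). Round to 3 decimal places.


Pooled-variance Cohen's d for soil pH comparison:
Scene mean = 39.16 / 8 = 4.895
Suspect mean = 40.62 / 8 = 5.0775
Scene sample variance s_s^2 = 0.068914
Suspect sample variance s_c^2 = 0.099621
Pooled variance = ((n_s-1)*s_s^2 + (n_c-1)*s_c^2) / (n_s + n_c - 2) = 0.084268
Pooled SD = sqrt(0.084268) = 0.29029
Mean difference = -0.1825
|d| = |-0.1825| / 0.29029 = 0.629

0.629


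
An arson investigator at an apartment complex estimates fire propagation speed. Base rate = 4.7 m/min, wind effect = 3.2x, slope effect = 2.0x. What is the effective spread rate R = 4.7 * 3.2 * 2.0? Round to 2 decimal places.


Fire spread rate calculation:
R = R0 * wind_factor * slope_factor
= 4.7 * 3.2 * 2.0
= 15.04 * 2.0
= 30.08 m/min

30.08


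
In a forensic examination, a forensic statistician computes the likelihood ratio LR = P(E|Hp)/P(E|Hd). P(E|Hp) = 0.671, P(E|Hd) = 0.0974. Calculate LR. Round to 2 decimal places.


Likelihood ratio calculation:
LR = P(E|Hp) / P(E|Hd)
LR = 0.671 / 0.0974
LR = 6.89

6.89


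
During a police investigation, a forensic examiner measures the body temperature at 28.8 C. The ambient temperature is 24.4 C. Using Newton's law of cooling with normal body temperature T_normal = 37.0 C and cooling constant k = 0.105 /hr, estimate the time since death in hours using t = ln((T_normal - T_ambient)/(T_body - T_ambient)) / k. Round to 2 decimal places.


Using Newton's law of cooling:
t = ln((T_normal - T_ambient) / (T_body - T_ambient)) / k
T_normal - T_ambient = 12.6
T_body - T_ambient = 4.4
Ratio = 2.863636
ln(ratio) = 1.052092
t = 1.052092 / 0.105 = 10.02 hours

10.02


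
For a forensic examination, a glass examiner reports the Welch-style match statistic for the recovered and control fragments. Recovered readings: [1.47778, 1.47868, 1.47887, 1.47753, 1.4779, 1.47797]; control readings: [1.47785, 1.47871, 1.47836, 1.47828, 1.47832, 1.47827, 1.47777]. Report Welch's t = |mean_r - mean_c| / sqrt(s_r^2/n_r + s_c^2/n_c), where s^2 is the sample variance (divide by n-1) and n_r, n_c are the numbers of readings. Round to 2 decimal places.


Welch's t-criterion for glass RI comparison:
Recovered mean = sum / n_r = 8.86873 / 6 = 1.4781217
Control mean = sum / n_c = 10.34756 / 7 = 1.4782229
Recovered sample variance s_r^2 = 2.82137e-07
Control sample variance s_c^2 = 1.02524e-07
Welch SE (unpooled) = sqrt(s_r^2/n_r + s_c^2/n_c) = sqrt(4.70228e-08 + 1.46463e-08) = sqrt(6.16691e-08) = 0.000248333
|mean_r - mean_c| = 0.00010119
t = 0.00010119 / 0.000248333 = 0.41

0.41


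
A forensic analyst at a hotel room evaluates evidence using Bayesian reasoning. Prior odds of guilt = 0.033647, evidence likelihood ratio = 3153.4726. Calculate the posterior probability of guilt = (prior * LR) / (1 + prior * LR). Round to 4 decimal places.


Bayesian evidence evaluation:
Posterior odds = prior_odds * LR = 0.033647 * 3153.4726 = 106.1049
Posterior probability = posterior_odds / (1 + posterior_odds)
= 106.1049 / (1 + 106.1049)
= 106.1049 / 107.1049
= 0.9907

0.9907


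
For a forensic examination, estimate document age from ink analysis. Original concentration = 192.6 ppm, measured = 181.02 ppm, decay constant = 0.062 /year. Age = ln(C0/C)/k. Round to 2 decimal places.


Document age estimation:
C0/C = 192.6 / 181.02 = 1.063971
ln(C0/C) = 0.062008
t = 0.062008 / 0.062 = 1.00 years

1.00


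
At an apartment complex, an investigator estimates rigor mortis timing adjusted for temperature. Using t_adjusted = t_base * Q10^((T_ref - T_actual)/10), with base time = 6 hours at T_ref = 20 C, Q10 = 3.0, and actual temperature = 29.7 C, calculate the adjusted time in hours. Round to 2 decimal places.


Rigor mortis time adjustment:
Exponent = (T_ref - T_actual) / 10 = (20 - 29.7) / 10 = -0.97
Q10 factor = 3.0^-0.97 = 0.3445
t_adjusted = 6 * 0.3445 = 2.07 hours

2.07


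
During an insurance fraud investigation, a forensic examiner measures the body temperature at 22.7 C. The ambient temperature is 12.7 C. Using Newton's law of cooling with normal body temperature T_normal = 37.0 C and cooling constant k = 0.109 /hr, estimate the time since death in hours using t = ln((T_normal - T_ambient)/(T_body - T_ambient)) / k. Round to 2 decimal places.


Using Newton's law of cooling:
t = ln((T_normal - T_ambient) / (T_body - T_ambient)) / k
T_normal - T_ambient = 24.3
T_body - T_ambient = 10.0
Ratio = 2.43
ln(ratio) = 0.887891
t = 0.887891 / 0.109 = 8.15 hours

8.15


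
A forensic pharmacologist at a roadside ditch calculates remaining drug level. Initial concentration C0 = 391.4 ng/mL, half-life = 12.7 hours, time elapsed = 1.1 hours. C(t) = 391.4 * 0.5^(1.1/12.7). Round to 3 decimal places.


Drug concentration decay:
Number of half-lives = t / t_half = 1.1 / 12.7 = 0.086614
Decay factor = 0.5^0.086614 = 0.9417304
C(t) = 391.4 * 0.9417304 = 368.593 ng/mL

368.593


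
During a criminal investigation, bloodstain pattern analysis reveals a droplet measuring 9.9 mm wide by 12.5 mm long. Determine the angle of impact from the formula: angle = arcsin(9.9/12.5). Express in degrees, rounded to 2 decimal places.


Blood spatter impact angle calculation:
width / length = 9.9 / 12.5 = 0.792
angle = arcsin(0.792)
angle = 52.37 degrees

52.37


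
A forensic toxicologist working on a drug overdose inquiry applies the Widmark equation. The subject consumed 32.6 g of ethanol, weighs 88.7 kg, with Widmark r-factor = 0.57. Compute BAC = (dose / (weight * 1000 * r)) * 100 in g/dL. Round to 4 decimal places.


Applying the Widmark formula:
BAC = (dose_g / (body_wt * 1000 * r)) * 100
Denominator = 88.7 * 1000 * 0.57 = 50559
BAC = (32.6 / 50559) * 100
BAC = 0.0645 g/dL

0.0645


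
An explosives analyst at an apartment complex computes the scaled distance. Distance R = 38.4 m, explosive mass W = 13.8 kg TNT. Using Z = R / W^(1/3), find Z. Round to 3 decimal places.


Scaled distance calculation:
W^(1/3) = 13.8^(1/3) = 2.39861
Z = R / W^(1/3) = 38.4 / 2.39861
Z = 16.009 m/kg^(1/3)

16.009


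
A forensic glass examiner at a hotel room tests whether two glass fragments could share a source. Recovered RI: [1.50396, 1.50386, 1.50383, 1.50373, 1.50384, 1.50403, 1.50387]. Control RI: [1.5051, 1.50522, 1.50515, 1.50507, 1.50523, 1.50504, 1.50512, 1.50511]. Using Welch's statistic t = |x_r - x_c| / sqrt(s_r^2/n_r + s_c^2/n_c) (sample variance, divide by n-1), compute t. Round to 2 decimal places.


Welch's t-criterion for glass RI comparison:
Recovered mean = sum / n_r = 10.52712 / 7 = 1.5038743
Control mean = sum / n_c = 12.04104 / 8 = 1.50513
Recovered sample variance s_r^2 = 9.29524e-09
Control sample variance s_c^2 = 4.51429e-09
Welch SE (unpooled) = sqrt(s_r^2/n_r + s_c^2/n_c) = sqrt(1.32789e-09 + 5.64286e-10) = sqrt(1.89218e-09) = 4.34992e-05
|mean_r - mean_c| = 0.00125571
t = 0.00125571 / 4.34992e-05 = 28.87

28.87


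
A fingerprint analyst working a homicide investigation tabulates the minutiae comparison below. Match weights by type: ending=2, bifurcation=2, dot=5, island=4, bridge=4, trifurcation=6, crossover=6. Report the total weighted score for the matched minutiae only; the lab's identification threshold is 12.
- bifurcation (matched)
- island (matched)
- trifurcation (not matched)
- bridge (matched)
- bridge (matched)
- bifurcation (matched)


Weighted minutiae match score:
  bifurcation: matched, +2 (running total 2)
  island: matched, +4 (running total 6)
  trifurcation: not matched, +0
  bridge: matched, +4 (running total 10)
  bridge: matched, +4 (running total 14)
  bifurcation: matched, +2 (running total 16)
Total score = 16
Threshold = 12; verdict = identification

16


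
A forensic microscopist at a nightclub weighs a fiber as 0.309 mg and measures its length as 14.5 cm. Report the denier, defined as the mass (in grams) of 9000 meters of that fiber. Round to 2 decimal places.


Denier calculation:
Mass in grams = 0.309 mg / 1000 = 0.000309 g
Length in meters = 14.5 cm / 100 = 0.145 m
Linear density = mass / length = 0.000309 / 0.145 = 0.00213103 g/m
Denier = (g/m) * 9000 = 0.00213103 * 9000 = 19.18

19.18


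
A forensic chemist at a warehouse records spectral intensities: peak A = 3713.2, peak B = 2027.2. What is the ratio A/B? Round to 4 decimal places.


Spectral peak ratio:
Peak A = 3713.2 counts
Peak B = 2027.2 counts
Ratio = 3713.2 / 2027.2 = 1.8317

1.8317


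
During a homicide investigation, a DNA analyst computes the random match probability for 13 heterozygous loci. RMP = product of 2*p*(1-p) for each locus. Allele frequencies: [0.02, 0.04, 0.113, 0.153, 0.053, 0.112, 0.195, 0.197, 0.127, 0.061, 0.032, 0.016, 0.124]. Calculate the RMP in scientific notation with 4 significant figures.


Computing RMP for 13 loci:
Locus 1: 2 * 0.02 * 0.98 = 0.0392
Locus 2: 2 * 0.04 * 0.96 = 0.0768
Locus 3: 2 * 0.113 * 0.887 = 0.200462
Locus 4: 2 * 0.153 * 0.847 = 0.259182
Locus 5: 2 * 0.053 * 0.947 = 0.100382
Locus 6: 2 * 0.112 * 0.888 = 0.198912
Locus 7: 2 * 0.195 * 0.805 = 0.31395
Locus 8: 2 * 0.197 * 0.803 = 0.316382
Locus 9: 2 * 0.127 * 0.873 = 0.221742
Locus 10: 2 * 0.061 * 0.939 = 0.114558
Locus 11: 2 * 0.032 * 0.968 = 0.061952
Locus 12: 2 * 0.016 * 0.984 = 0.031488
Locus 13: 2 * 0.124 * 0.876 = 0.217248
RMP = 3.340e-12

3.340e-12


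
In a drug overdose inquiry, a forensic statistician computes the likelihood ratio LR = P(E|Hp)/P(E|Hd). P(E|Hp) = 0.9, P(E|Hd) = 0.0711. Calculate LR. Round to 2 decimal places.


Likelihood ratio calculation:
LR = P(E|Hp) / P(E|Hd)
LR = 0.9 / 0.0711
LR = 12.66

12.66


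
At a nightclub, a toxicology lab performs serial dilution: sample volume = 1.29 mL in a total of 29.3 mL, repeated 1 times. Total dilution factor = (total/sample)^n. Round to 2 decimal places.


Dilution factor calculation:
Single dilution = V_total / V_sample = 29.3 / 1.29 ≈ 22.713178
Number of dilutions = 1
Total DF = (29.3 / 1.29)^1 (full precision, rounded at the end) = 22.71

22.71


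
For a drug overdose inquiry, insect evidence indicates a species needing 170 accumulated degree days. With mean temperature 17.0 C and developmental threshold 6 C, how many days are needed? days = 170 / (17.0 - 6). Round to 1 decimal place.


Insect development time:
Effective temperature = avg_temp - T_base = 17.0 - 6 = 11.0 C
Days = ADD / effective_temp = 170 / 11.0 = 15.5 days

15.5


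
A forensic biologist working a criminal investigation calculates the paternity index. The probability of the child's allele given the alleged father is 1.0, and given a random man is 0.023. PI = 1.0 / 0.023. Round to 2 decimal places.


Paternity Index calculation:
PI = P(allele|father) / P(allele|random)
PI = 1.0 / 0.023
PI = 43.48

43.48


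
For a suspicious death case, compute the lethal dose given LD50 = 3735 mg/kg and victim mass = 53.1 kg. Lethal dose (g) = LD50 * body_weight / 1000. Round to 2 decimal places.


Lethal dose calculation:
Lethal dose = LD50 * body_weight / 1000
= 3735 * 53.1 / 1000
= 198328.5 / 1000
= 198.33 g

198.33


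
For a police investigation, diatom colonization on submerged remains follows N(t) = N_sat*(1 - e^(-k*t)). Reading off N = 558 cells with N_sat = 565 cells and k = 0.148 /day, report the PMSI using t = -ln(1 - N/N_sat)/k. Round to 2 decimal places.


PMSI from diatom colonization curve:
N / N_sat = 558 / 565 = 0.987611
1 - N/N_sat = 0.012389
ln(1 - N/N_sat) = -4.390946
t = -ln(1 - N/N_sat) / k = -(-4.390946) / 0.148 = 29.67 days

29.67


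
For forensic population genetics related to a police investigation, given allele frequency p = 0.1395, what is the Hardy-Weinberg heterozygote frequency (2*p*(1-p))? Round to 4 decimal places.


Hardy-Weinberg heterozygote frequency:
q = 1 - p = 1 - 0.1395 = 0.8605
2pq = 2 * 0.1395 * 0.8605 = 0.2401

0.2401


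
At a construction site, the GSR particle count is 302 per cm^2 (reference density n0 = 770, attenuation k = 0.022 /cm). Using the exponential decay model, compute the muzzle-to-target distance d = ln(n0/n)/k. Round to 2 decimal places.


GSR distance calculation:
n0/n = 770 / 302 = 2.549669
ln(n0/n) = 0.935964
d = 0.935964 / 0.022 = 42.54 cm

42.54


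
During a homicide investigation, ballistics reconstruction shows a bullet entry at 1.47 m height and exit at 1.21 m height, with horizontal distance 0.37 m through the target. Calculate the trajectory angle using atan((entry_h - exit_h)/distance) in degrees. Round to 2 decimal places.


Bullet trajectory angle:
Height difference = 1.47 - 1.21 = 0.26 m
angle = atan(0.26 / 0.37)
angle = atan(0.702703)
angle = 35.10 degrees

35.10


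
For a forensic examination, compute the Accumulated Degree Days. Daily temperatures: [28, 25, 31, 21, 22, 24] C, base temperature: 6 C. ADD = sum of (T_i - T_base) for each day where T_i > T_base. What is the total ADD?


Computing ADD day by day:
Day 1: max(0, 28 - 6) = 22
Day 2: max(0, 25 - 6) = 19
Day 3: max(0, 31 - 6) = 25
Day 4: max(0, 21 - 6) = 15
Day 5: max(0, 22 - 6) = 16
Day 6: max(0, 24 - 6) = 18
Total ADD = 115

115


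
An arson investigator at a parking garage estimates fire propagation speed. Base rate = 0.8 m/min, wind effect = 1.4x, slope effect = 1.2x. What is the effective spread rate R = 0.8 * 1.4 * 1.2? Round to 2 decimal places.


Fire spread rate calculation:
R = R0 * wind_factor * slope_factor
= 0.8 * 1.4 * 1.2
= 1.12 * 1.2
= 1.34 m/min

1.34


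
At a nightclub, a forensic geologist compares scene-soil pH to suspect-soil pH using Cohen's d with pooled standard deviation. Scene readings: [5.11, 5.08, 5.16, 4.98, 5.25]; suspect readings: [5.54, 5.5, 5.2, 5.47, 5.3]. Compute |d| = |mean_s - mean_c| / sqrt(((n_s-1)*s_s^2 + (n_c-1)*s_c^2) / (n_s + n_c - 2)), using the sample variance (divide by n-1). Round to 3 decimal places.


Pooled-variance Cohen's d for soil pH comparison:
Scene mean = 25.58 / 5 = 5.116
Suspect mean = 27.01 / 5 = 5.402
Scene sample variance s_s^2 = 0.00993
Suspect sample variance s_c^2 = 0.02112
Pooled variance = ((n_s-1)*s_s^2 + (n_c-1)*s_c^2) / (n_s + n_c - 2) = 0.015525
Pooled SD = sqrt(0.015525) = 0.124599
Mean difference = -0.286
|d| = |-0.286| / 0.124599 = 2.295

2.295


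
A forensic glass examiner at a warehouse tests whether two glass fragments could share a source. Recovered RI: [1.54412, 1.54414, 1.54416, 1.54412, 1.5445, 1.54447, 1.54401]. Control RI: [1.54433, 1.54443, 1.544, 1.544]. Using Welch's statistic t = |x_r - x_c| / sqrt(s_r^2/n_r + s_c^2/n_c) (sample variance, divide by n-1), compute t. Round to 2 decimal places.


Welch's t-criterion for glass RI comparison:
Recovered mean = sum / n_r = 10.80952 / 7 = 1.5442171
Control mean = sum / n_c = 6.17676 / 4 = 1.54419
Recovered sample variance s_r^2 = 3.58238e-08
Control sample variance s_c^2 = 4.98e-08
Welch SE (unpooled) = sqrt(s_r^2/n_r + s_c^2/n_c) = sqrt(5.11769e-09 + 1.245e-08) = sqrt(1.75677e-08) = 0.000132543
|mean_r - mean_c| = 2.71429e-05
t = 2.71429e-05 / 0.000132543 = 0.20

0.20


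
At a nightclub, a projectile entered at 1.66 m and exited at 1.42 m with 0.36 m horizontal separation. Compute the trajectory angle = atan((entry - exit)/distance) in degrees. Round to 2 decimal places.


Bullet trajectory angle:
Height difference = 1.66 - 1.42 = 0.24 m
angle = atan(0.24 / 0.36)
angle = atan(0.666667)
angle = 33.69 degrees

33.69


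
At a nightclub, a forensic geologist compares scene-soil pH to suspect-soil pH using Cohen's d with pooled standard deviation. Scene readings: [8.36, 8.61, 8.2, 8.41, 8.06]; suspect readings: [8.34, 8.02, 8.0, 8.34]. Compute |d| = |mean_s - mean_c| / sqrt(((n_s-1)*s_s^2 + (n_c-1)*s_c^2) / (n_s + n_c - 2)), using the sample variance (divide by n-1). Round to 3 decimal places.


Pooled-variance Cohen's d for soil pH comparison:
Scene mean = 41.64 / 5 = 8.328
Suspect mean = 32.7 / 4 = 8.175
Scene sample variance s_s^2 = 0.04387
Suspect sample variance s_c^2 = 0.036367
Pooled variance = ((n_s-1)*s_s^2 + (n_c-1)*s_c^2) / (n_s + n_c - 2) = 0.040654
Pooled SD = sqrt(0.040654) = 0.201628
Mean difference = 0.153
|d| = |0.153| / 0.201628 = 0.759

0.759


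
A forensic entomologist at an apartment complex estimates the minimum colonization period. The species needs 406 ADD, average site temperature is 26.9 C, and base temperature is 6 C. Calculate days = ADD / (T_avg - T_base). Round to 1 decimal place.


Insect development time:
Effective temperature = avg_temp - T_base = 26.9 - 6 = 20.9 C
Days = ADD / effective_temp = 406 / 20.9 = 19.4 days

19.4


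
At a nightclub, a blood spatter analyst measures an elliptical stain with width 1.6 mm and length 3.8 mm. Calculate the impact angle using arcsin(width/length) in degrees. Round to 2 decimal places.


Blood spatter impact angle calculation:
width / length = 1.6 / 3.8 = 0.421053
angle = arcsin(0.421053)
angle = 24.90 degrees

24.90


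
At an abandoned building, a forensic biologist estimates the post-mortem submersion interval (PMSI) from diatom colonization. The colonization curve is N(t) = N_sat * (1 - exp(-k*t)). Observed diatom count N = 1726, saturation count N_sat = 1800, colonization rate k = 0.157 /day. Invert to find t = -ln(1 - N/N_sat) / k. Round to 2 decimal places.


PMSI from diatom colonization curve:
N / N_sat = 1726 / 1800 = 0.958889
1 - N/N_sat = 0.041111
ln(1 - N/N_sat) = -3.19148
t = -ln(1 - N/N_sat) / k = -(-3.19148) / 0.157 = 20.33 days

20.33


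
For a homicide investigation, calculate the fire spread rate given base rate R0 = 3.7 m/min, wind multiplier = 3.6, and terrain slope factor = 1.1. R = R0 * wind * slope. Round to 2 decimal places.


Fire spread rate calculation:
R = R0 * wind_factor * slope_factor
= 3.7 * 3.6 * 1.1
= 13.32 * 1.1
= 14.65 m/min

14.65


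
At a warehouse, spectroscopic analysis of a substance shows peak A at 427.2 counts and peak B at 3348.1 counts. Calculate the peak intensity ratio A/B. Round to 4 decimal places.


Spectral peak ratio:
Peak A = 427.2 counts
Peak B = 3348.1 counts
Ratio = 427.2 / 3348.1 = 0.1276

0.1276


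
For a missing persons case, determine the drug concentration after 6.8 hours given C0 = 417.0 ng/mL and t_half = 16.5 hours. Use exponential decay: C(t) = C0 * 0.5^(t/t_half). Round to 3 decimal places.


Drug concentration decay:
Number of half-lives = t / t_half = 6.8 / 16.5 = 0.412121
Decay factor = 0.5^0.412121 = 0.75151771
C(t) = 417.0 * 0.75151771 = 313.383 ng/mL

313.383


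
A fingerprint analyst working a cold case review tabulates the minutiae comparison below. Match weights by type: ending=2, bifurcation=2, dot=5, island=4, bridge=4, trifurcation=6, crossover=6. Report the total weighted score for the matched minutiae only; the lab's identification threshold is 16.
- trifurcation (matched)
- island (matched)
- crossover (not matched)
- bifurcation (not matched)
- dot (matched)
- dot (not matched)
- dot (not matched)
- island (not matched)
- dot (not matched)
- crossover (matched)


Weighted minutiae match score:
  trifurcation: matched, +6 (running total 6)
  island: matched, +4 (running total 10)
  crossover: not matched, +0
  bifurcation: not matched, +0
  dot: matched, +5 (running total 15)
  dot: not matched, +0
  dot: not matched, +0
  island: not matched, +0
  dot: not matched, +0
  crossover: matched, +6 (running total 21)
Total score = 21
Threshold = 16; verdict = identification

21


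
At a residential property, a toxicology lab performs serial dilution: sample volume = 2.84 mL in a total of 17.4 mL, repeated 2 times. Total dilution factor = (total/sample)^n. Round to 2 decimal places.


Dilution factor calculation:
Single dilution = V_total / V_sample = 17.4 / 2.84 ≈ 6.126761
Number of dilutions = 2
Total DF = (17.4 / 2.84)^2 (full precision, rounded at the end) = 37.54

37.54


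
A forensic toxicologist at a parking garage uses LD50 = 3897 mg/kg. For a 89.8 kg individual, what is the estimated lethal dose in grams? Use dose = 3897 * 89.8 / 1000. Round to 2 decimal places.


Lethal dose calculation:
Lethal dose = LD50 * body_weight / 1000
= 3897 * 89.8 / 1000
= 349950.6 / 1000
= 349.95 g

349.95


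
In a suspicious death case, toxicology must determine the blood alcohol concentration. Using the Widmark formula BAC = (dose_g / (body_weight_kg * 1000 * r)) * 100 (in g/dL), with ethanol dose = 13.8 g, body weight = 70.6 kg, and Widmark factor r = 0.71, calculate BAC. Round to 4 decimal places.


Applying the Widmark formula:
BAC = (dose_g / (body_wt * 1000 * r)) * 100
Denominator = 70.6 * 1000 * 0.71 = 50126
BAC = (13.8 / 50126) * 100
BAC = 0.0275 g/dL

0.0275


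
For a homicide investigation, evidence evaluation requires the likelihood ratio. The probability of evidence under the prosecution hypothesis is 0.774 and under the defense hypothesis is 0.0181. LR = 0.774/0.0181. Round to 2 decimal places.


Likelihood ratio calculation:
LR = P(E|Hp) / P(E|Hd)
LR = 0.774 / 0.0181
LR = 42.76

42.76


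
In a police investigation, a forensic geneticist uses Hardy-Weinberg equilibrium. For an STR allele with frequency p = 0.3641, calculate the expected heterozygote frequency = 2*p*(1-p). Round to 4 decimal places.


Hardy-Weinberg heterozygote frequency:
q = 1 - p = 1 - 0.3641 = 0.6359
2pq = 2 * 0.3641 * 0.6359 = 0.4631

0.4631


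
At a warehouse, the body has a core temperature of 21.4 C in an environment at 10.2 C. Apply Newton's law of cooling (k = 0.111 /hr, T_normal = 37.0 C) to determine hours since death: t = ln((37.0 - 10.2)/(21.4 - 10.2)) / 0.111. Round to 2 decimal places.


Using Newton's law of cooling:
t = ln((T_normal - T_ambient) / (T_body - T_ambient)) / k
T_normal - T_ambient = 26.8
T_body - T_ambient = 11.2
Ratio = 2.392857
ln(ratio) = 0.872488
t = 0.872488 / 0.111 = 7.86 hours

7.86


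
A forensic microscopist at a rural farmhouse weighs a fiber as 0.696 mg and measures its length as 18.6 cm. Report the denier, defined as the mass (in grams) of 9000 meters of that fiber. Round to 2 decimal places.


Denier calculation:
Mass in grams = 0.696 mg / 1000 = 0.000696 g
Length in meters = 18.6 cm / 100 = 0.186 m
Linear density = mass / length = 0.000696 / 0.186 = 0.00374194 g/m
Denier = (g/m) * 9000 = 0.00374194 * 9000 = 33.68

33.68


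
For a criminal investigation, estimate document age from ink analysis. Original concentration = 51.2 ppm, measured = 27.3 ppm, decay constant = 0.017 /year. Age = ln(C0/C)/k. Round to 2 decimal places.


Document age estimation:
C0/C = 51.2 / 27.3 = 1.875458
ln(C0/C) = 0.628853
t = 0.628853 / 0.017 = 36.99 years

36.99


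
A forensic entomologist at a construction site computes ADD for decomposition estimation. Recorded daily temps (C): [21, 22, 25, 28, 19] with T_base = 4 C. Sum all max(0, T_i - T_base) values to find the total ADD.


Computing ADD day by day:
Day 1: max(0, 21 - 4) = 17
Day 2: max(0, 22 - 4) = 18
Day 3: max(0, 25 - 4) = 21
Day 4: max(0, 28 - 4) = 24
Day 5: max(0, 19 - 4) = 15
Total ADD = 95

95


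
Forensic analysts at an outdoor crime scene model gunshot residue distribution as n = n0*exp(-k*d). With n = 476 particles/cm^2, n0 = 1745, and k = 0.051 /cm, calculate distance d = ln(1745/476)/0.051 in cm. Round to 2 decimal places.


GSR distance calculation:
n0/n = 1745 / 476 = 3.665966
ln(n0/n) = 1.299092
d = 1.299092 / 0.051 = 25.47 cm

25.47


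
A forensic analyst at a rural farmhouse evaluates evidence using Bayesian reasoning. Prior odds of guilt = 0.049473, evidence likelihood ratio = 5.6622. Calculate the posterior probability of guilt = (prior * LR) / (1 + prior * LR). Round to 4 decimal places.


Bayesian evidence evaluation:
Posterior odds = prior_odds * LR = 0.049473 * 5.6622 = 0.280126
Posterior probability = posterior_odds / (1 + posterior_odds)
= 0.280126 / (1 + 0.280126)
= 0.280126 / 1.280126
= 0.2188

0.2188


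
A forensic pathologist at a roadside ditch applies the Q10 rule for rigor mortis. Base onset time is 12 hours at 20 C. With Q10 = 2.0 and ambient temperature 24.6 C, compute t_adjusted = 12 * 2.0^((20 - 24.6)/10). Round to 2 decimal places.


Rigor mortis time adjustment:
Exponent = (T_ref - T_actual) / 10 = (20 - 24.6) / 10 = -0.46
Q10 factor = 2.0^-0.46 = 0.72699
t_adjusted = 12 * 0.72699 = 8.72 hours

8.72


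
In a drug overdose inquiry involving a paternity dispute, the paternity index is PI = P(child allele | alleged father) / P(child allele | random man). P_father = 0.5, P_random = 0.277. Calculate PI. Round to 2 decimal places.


Paternity Index calculation:
PI = P(allele|father) / P(allele|random)
PI = 0.5 / 0.277
PI = 1.81

1.81


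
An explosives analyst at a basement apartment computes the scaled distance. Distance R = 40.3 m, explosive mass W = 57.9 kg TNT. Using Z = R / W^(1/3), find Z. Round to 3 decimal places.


Scaled distance calculation:
W^(1/3) = 57.9^(1/3) = 3.868651
Z = R / W^(1/3) = 40.3 / 3.868651
Z = 10.417 m/kg^(1/3)

10.417
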